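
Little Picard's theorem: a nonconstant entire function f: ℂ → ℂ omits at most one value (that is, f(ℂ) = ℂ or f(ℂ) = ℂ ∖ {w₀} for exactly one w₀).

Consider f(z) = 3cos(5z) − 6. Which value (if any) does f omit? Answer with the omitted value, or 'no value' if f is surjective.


Little Picard bounds the complement of f(ℂ) to at most one point.
cos is entire and surjective onto ℂ: for every w ∈ ℂ, cos(ζ) = w has a solution ζ ∈ ℂ (e.g., via the complex inverse arccos). With ζ = 5z this gives z = ζ/(5). Then 3·cos(5z) takes every value in 3·ℂ = ℂ, and adding -6 is a bijection of ℂ. So f is surjective and omits no value. (Note: only on the real line is cos bounded by [−1, 1].)

Omitted value: no value.


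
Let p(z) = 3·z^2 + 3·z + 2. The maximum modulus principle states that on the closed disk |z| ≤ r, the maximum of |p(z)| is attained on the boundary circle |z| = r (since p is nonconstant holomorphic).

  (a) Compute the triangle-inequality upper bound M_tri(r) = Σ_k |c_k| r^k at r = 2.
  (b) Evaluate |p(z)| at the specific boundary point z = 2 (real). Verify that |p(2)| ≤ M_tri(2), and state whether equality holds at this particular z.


Coefficients: c_0 = 2, c_1 = 3, c_2 = 3. Radius r = 2.
Part (a). Triangle bound: M_tri(r) = Σ_k |c_k| r^k
  = |2|·2^0 + |3|·2^1 + |3|·2^2
  = 2 + 6 + 12 = 20.
This bounds M(r) := max_{|z|=r} |p(z)| from above; equality holds iff all terms c_k z^k can be made to align in phase at a single z on |z|=r.
Part (b). At z = 2 (real, on the circle |z| = r):
  p(2) = (2)·2^0 + (3)·2^1 + (3)·2^2 = 20.
  |p(2)| = 20.
Since all nonzero coefficients share the same sign, |p(2)| = 20 = M_tri(2); the triangle bound is attained at z = 2, so in fact M(r) = 20.

M_tri(2) = 20; |p(2)| = 20; equality at z=2: yes.


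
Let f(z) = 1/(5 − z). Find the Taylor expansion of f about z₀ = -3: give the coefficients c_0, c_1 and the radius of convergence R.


Let w = z − z₀, so z = z₀ + w.
Then 5 − z = 5 − (z₀ + w) = (5 − z₀) − w = 8 − w.
f(z) = 1/(8 − w) = (1/(8)) · 1/(1 − w/(8)) = Σ_{n≥0} w^n / (8)^(n+1).
So c_n = 1/(8)^(n+1):
  c_0 = 1/(8)^1 = 1/8.
  c_1 = 1/(8)^2 = 1/64.
The series is valid for |w/d| < 1, i.e. |z − z₀| < |d|.
Radius of convergence: R = |5 − z₀| = |8| = 8 (distance from z₀ to the singularity z = 5).

c_0 = 1/8, c_1 = 1/64; R = 8.


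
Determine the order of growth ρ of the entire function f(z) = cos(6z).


cos(w) is a linear combination of e^{iw} and e^{−iw} (or e^w, e^{−w} in the hyperbolic case), so |cos(w)| ≤ e^{|w|}. With w = 6z, |w| ≤ 6|z| + 0 = 6r + 0 on |z| = r, giving M(r) ≤ e^{6r + 0}, so ρ ≤ 1. On a suitable ray (z = it for sin/cos; z = t for sinh/cosh, t real → ∞), |cos(6z)| grows like e^{6|t|}/2, so ρ ≥ 1. Hence ρ = 1.
Therefore ρ = 1.

Order ρ = 1.


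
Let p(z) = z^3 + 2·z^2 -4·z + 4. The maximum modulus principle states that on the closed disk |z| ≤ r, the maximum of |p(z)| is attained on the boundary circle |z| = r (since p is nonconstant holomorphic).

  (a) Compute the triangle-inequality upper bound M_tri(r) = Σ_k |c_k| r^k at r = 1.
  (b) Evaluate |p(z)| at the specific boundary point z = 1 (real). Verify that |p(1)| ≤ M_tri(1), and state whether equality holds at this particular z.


Coefficients: c_0 = 4, c_1 = -4, c_2 = 2, c_3 = 1. Radius r = 1.
Part (a). Triangle bound: M_tri(r) = Σ_k |c_k| r^k
  = |4|·1^0 + |-4|·1^1 + |2|·1^2 + |1|·1^3
  = 4 + 4 + 2 + 1 = 11.
This bounds M(r) := max_{|z|=r} |p(z)| from above; equality holds iff all terms c_k z^k can be made to align in phase at a single z on |z|=r.
Part (b). At z = 1 (real, on the circle |z| = r):
  p(1) = (4)·1^0 + (-4)·1^1 + (2)·1^2 + (1)·1^3 = 3.
  |p(1)| = 3.
Check: |p(1)| = 3 ≤ 11 = M_tri(1). ✓ Equality does not hold at z = 1 (the coefficients have mixed signs, so the terms do not all align in phase there).

M_tri(1) = 11; |p(1)| = 3; equality at z=1: no.


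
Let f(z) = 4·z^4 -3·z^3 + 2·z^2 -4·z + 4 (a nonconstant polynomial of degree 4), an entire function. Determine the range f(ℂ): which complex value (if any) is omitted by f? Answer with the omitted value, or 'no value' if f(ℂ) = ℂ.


Little Picard bounds the complement of f(ℂ) to at most one point.
For every w ∈ ℂ, the equation p(z) − w = 0 is a nonconstant polynomial in z and hence has at least one root by the fundamental theorem of algebra. So p is surjective onto ℂ, omitting no value.

Omitted value: no value.


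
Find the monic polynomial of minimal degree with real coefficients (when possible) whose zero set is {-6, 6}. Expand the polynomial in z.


The polynomial is p(z) = ∏_{α ∈ S} (z − α), where S = {-6, 6}.
Expanding the product yields: p(z) = z^2 -36.
The resulting polynomial has degree 2 and real coefficients as required.

p(z) = z^2 -36.


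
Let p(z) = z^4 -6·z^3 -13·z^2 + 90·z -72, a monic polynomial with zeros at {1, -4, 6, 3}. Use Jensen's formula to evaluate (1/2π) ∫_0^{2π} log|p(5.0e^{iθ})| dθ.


Zeros: -4, 1, 3, 6; r = 5.0.
Inside |z| < r: -4, 1, 3. Outside (|z| ≥ r): 6.
p(0) = -72, so log|p(0)| = log(72) = 4.2767.
Apply Jensen: I(r) = log|p(0)| + Σ_k log(r/|z_k|), summed over zeros inside |z| < r.
  log(r/|z_k|) for z_k = 1: log(5.0/1) = 1.6094
  log(r/|z_k|) for z_k = -4: log(5.0/4) = 0.2231
  log(r/|z_k|) for z_k = 3: log(5.0/3) = 0.5108
  Outside zeros (6) contribute nothing to the Jensen sum.
Sum over inside zeros: 2.3434.
I(r) = log|p(0)| + (inside sum) = 4.2767 + 2.3434 = 6.6201.
Note: since some zeros are outside |z| ≤ r, the simplified n·log(r) form does NOT apply — only the inside zeros contribute.

I(r) ≈ 6.6201.


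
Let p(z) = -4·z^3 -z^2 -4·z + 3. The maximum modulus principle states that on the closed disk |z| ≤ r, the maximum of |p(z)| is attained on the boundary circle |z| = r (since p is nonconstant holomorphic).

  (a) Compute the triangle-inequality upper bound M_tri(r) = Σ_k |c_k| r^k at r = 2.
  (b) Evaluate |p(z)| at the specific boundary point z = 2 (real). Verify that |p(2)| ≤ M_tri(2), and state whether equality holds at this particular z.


Coefficients: c_0 = 3, c_1 = -4, c_2 = -1, c_3 = -4. Radius r = 2.
Part (a). Triangle bound: M_tri(r) = Σ_k |c_k| r^k
  = |3|·2^0 + |-4|·2^1 + |-1|·2^2 + |-4|·2^3
  = 3 + 8 + 4 + 32 = 47.
This bounds M(r) := max_{|z|=r} |p(z)| from above; equality holds iff all terms c_k z^k can be made to align in phase at a single z on |z|=r.
Part (b). At z = 2 (real, on the circle |z| = r):
  p(2) = (3)·2^0 + (-4)·2^1 + (-1)·2^2 + (-4)·2^3 = -41.
  |p(2)| = 41.
Check: |p(2)| = 41 ≤ 47 = M_tri(2). ✓ Equality does not hold at z = 2 (the coefficients have mixed signs, so the terms do not all align in phase there).

M_tri(2) = 47; |p(2)| = 41; equality at z=2: no.


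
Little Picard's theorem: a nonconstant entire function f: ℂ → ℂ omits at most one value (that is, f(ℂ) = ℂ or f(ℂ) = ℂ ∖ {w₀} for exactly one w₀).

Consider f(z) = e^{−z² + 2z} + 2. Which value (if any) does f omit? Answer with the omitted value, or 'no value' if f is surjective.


Little Picard bounds the complement of f(ℂ) to at most one point.
The exponent g(z) = −z² + 2z is a nonconstant polynomial, hence surjective onto ℂ. So e^{g(z)} takes every value in {e^w : w ∈ ℂ} = ℂ ∖ {0}. Adding 2 shifts the range to ℂ ∖ {2}. f omits exactly 2.

Omitted value: 2.


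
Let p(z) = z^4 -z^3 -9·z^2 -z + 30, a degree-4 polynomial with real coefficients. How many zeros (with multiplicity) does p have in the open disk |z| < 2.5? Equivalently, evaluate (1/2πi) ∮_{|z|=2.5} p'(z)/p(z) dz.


The zeros of p are: (-2 + 1i), (-2 - 1i), 2, 3.
Their magnitudes are: 2.236, 2.236, 2, 3.
Zeros with |z| < R = 2.5: (-2 + 1i), (-2 - 1i), 2.
Count = 3.
By the argument principle, (1/2πi) ∮_{|z|=R} p'(z)/p(z) dz equals exactly this count.

Number of zeros inside |z| < 2.5: 3.


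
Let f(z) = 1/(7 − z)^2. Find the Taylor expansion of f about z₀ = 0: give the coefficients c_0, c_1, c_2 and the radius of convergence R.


Let w = z − z₀, so z = z₀ + w.
Then 7 − z = 7 − (z₀ + w) = (7 − z₀) − w = 7 − w.
f(z) = 1/(7 − w)^2 = (1/(7)^2) · (1 − w/(7))^{−2}.
By the binomial series (1−u)^{−2} = Σ_{n≥0} C(n+1, 1) u^n for |u|<1, with u = w/(7):
  c_n = C(n+1, 1) / (7)^(n+2).
  c_0 = 1/(7)^2 = 1/49.
  c_1 = 2/(7)^3 = 2/343.
  c_2 = 3/(7)^4 = 3/2401.
The series is valid for |w/d| < 1, i.e. |z − z₀| < |d|.
Radius of convergence: R = |7 − z₀| = |7| = 7 (distance from z₀ to the singularity z = 7).

c_0 = 1/49, c_1 = 2/343, c_2 = 3/2401; R = 7.


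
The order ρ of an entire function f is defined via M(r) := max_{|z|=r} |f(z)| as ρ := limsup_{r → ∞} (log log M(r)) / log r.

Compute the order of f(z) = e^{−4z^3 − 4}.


|e^{−4z^3 − 4}| = e^{Re(-4·z^3) + -4} ≤ e^{4|z|^3 + -4} = e^{4r^3 + -4} on |z| = r, so ρ ≤ 3. Choosing z on |z|=r so that -4·z^3 is real positive (always possible by picking arg z appropriately) gives |f(z)| = e^{4r^3 + -4}, matching the bound. The additive constant -4 does not affect log log M(r) ~ 3·log r. Hence ρ = 3.
Therefore ρ = 3.

Order ρ = 3.


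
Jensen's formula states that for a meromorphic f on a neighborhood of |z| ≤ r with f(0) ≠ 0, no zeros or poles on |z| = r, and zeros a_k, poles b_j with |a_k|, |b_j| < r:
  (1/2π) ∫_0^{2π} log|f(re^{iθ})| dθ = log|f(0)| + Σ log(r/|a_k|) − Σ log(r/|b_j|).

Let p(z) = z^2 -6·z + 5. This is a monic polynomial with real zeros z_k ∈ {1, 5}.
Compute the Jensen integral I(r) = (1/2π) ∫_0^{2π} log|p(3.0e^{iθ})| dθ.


Zeros: 1, 5; r = 3.0.
Inside |z| < r: 1. Outside (|z| ≥ r): 5.
p(0) = 5, so log|p(0)| = log(5) = 1.6094.
Apply Jensen: I(r) = log|p(0)| + Σ_k log(r/|z_k|), summed over zeros inside |z| < r.
  log(r/|z_k|) for z_k = 1: log(3.0/1) = 1.0986
  Outside zeros (5) contribute nothing to the Jensen sum.
Sum over inside zeros: 1.0986.
I(r) = log|p(0)| + (inside sum) = 1.6094 + 1.0986 = 2.7081.
Note: since some zeros are outside |z| ≤ r, the simplified n·log(r) form does NOT apply — only the inside zeros contribute.

I(r) ≈ 2.7081.


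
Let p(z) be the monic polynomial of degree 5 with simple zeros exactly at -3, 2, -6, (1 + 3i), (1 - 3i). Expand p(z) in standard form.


The polynomial is p(z) = ∏_{α ∈ S} (z − α), where S = {-3, 2, -6, (1 + 3i), (1 - 3i)}.
Expanding the product yields: p(z) = z^5 + 5·z^4 -4·z^3 + 34·z^2 + 72·z -360.
Note conjugate pairs combine to real quadratics: (z − (1+3i))(z − (1−3i)) = z² − 2z + 10.
The resulting polynomial has degree 5 and real coefficients as required.

p(z) = z^5 + 5·z^4 -4·z^3 + 34·z^2 + 72·z -360.


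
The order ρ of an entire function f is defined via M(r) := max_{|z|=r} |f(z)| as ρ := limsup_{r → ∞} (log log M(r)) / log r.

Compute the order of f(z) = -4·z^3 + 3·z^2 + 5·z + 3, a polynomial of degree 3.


|f(z)| ≤ Σ|c_k|·r^k = O(r^3) as r → ∞. Polynomial growth is O(e^{r^ε}) for every ε > 0 (since r^3/e^{r^ε} → 0), so ρ ≤ ε for all ε > 0, i.e. ρ = 0. Every nonconstant polynomial has order 0.
Therefore ρ = 0.

Order ρ = 0.


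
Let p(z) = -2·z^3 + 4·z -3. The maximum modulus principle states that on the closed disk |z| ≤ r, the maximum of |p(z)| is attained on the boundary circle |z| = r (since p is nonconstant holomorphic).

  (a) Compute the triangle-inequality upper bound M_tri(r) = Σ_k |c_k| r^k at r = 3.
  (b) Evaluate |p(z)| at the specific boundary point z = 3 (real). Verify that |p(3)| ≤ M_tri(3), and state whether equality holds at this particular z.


Coefficients: c_0 = -3, c_1 = 4, c_2 = 0, c_3 = -2. Radius r = 3.
Part (a). Triangle bound: M_tri(r) = Σ_k |c_k| r^k
  = |-3|·3^0 + |4|·3^1 + |0|·3^2 + |-2|·3^3
  = 3 + 12 + 0 + 54 = 69.
This bounds M(r) := max_{|z|=r} |p(z)| from above; equality holds iff all terms c_k z^k can be made to align in phase at a single z on |z|=r.
Part (b). At z = 3 (real, on the circle |z| = r):
  p(3) = (-3)·3^0 + (4)·3^1 + (0)·3^2 + (-2)·3^3 = -45.
  |p(3)| = 45.
Check: |p(3)| = 45 ≤ 69 = M_tri(3). ✓ Equality does not hold at z = 3 (the coefficients have mixed signs, so the terms do not all align in phase there).

M_tri(3) = 69; |p(3)| = 45; equality at z=3: no.


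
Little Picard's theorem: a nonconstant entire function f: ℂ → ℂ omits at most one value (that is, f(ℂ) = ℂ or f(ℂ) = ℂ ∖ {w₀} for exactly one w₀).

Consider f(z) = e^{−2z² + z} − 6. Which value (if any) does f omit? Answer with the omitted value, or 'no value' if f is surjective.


Little Picard bounds the complement of f(ℂ) to at most one point.
The exponent g(z) = −2z² + z is a nonconstant polynomial, hence surjective onto ℂ. So e^{g(z)} takes every value in {e^w : w ∈ ℂ} = ℂ ∖ {0}. Adding -6 shifts the range to ℂ ∖ {-6}. f omits exactly -6.

Omitted value: -6.


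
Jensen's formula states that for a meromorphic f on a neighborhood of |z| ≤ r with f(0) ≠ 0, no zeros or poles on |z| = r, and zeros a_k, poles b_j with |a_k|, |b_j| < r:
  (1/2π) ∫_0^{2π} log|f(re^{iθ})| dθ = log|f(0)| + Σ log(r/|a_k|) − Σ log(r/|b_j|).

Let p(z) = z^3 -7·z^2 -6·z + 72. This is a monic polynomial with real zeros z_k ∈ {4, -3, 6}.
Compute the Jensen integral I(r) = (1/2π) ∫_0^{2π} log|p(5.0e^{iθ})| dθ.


Zeros: -3, 4, 6; r = 5.0.
Inside |z| < r: -3, 4. Outside (|z| ≥ r): 6.
p(0) = 72, so log|p(0)| = log(72) = 4.2767.
Apply Jensen: I(r) = log|p(0)| + Σ_k log(r/|z_k|), summed over zeros inside |z| < r.
  log(r/|z_k|) for z_k = 4: log(5.0/4) = 0.2231
  log(r/|z_k|) for z_k = -3: log(5.0/3) = 0.5108
  Outside zeros (6) contribute nothing to the Jensen sum.
Sum over inside zeros: 0.7340.
I(r) = log|p(0)| + (inside sum) = 4.2767 + 0.7340 = 5.0106.
Note: since some zeros are outside |z| ≤ r, the simplified n·log(r) form does NOT apply — only the inside zeros contribute.

I(r) ≈ 5.0106.


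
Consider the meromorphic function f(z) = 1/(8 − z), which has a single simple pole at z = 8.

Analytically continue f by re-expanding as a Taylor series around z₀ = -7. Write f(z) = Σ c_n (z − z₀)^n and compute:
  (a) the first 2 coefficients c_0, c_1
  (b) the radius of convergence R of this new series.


Let w = z − z₀, so z = z₀ + w.
Then 8 − z = 8 − (z₀ + w) = (8 − z₀) − w = 15 − w.
f(z) = 1/(15 − w) = (1/(15)) · 1/(1 − w/(15)) = Σ_{n≥0} w^n / (15)^(n+1).
So c_n = 1/(15)^(n+1):
  c_0 = 1/(15)^1 = 1/15.
  c_1 = 1/(15)^2 = 1/225.
The series is valid for |w/d| < 1, i.e. |z − z₀| < |d|.
Radius of convergence: R = |8 − z₀| = |15| = 15 (distance from z₀ to the singularity z = 8).

c_0 = 1/15, c_1 = 1/225; R = 15.


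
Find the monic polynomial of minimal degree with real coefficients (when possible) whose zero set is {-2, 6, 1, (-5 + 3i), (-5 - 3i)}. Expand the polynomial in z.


The polynomial is p(z) = ∏_{α ∈ S} (z − α), where S = {-2, 6, 1, (-5 + 3i), (-5 - 3i)}.
Expanding the product yields: p(z) = z^5 + 5·z^4 -24·z^3 -238·z^2 -152·z + 408.
Note conjugate pairs combine to real quadratics: (z − (-5+3i))(z − (-5−3i)) = z² + 10z + 34.
The resulting polynomial has degree 5 and real coefficients as required.

p(z) = z^5 + 5·z^4 -24·z^3 -238·z^2 -152·z + 408.


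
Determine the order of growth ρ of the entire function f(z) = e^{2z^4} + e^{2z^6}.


Each summand is entire of order 4 and 6 respectively (as in the single-exponential case). The order of a sum is at most the max of the orders, so ρ ≤ 6. For the lower bound: on |z|=r choose arg z so that 2z^6 is real positive; then |e^{2z^6}| = e^{2r^6} while |e^{2z^4}| ≤ e^{2r^4} = o(e^{2r^6}). So |f| ≥ e^{2r^6}(1 − o(1)) and ρ ≥ 6. Hence ρ = max(4, 6) = 6.
Therefore ρ = 6.

Order ρ = 6.


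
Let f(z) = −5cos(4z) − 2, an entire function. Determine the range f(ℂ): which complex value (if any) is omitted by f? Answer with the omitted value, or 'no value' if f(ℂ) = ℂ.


Little Picard bounds the complement of f(ℂ) to at most one point.
cos is entire and surjective onto ℂ: for every w ∈ ℂ, cos(ζ) = w has a solution ζ ∈ ℂ (e.g., via the complex inverse arccos). With ζ = 4z this gives z = ζ/(4). Then -5·cos(4z) takes every value in -5·ℂ = ℂ, and adding -2 is a bijection of ℂ. So f is surjective and omits no value. (Note: only on the real line is cos bounded by [−1, 1].)

Omitted value: no value.


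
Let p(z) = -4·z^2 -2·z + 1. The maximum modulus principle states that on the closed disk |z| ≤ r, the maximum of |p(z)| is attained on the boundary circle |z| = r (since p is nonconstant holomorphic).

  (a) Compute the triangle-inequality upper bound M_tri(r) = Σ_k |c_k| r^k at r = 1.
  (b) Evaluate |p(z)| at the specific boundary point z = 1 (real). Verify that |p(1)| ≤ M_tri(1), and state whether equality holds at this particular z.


Coefficients: c_0 = 1, c_1 = -2, c_2 = -4. Radius r = 1.
Part (a). Triangle bound: M_tri(r) = Σ_k |c_k| r^k
  = |1|·1^0 + |-2|·1^1 + |-4|·1^2
  = 1 + 2 + 4 = 7.
This bounds M(r) := max_{|z|=r} |p(z)| from above; equality holds iff all terms c_k z^k can be made to align in phase at a single z on |z|=r.
Part (b). At z = 1 (real, on the circle |z| = r):
  p(1) = (1)·1^0 + (-2)·1^1 + (-4)·1^2 = -5.
  |p(1)| = 5.
Check: |p(1)| = 5 ≤ 7 = M_tri(1). ✓ Equality does not hold at z = 1 (the coefficients have mixed signs, so the terms do not all align in phase there).

M_tri(1) = 7; |p(1)| = 5; equality at z=1: no.


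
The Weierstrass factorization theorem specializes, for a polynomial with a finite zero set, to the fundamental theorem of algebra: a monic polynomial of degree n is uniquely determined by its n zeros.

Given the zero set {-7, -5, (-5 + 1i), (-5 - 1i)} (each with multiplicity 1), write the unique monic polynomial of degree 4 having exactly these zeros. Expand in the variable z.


The polynomial is p(z) = ∏_{α ∈ S} (z − α), where S = {-7, -5, (-5 + 1i), (-5 - 1i)}.
Expanding the product yields: p(z) = z^4 + 22·z^3 + 181·z^2 + 662·z + 910.
Note conjugate pairs combine to real quadratics: (z − (-5+1i))(z − (-5−1i)) = z² + 10z + 26.
The resulting polynomial has degree 4 and real coefficients as required.

p(z) = z^4 + 22·z^3 + 181·z^2 + 662·z + 910.


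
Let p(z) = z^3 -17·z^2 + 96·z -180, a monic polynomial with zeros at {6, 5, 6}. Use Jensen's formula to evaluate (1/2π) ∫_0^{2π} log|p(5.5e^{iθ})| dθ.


Zeros: 5, 6, 6; r = 5.5.
Inside |z| < r: 5. Outside (|z| ≥ r): 6, 6.
p(0) = -180, so log|p(0)| = log(180) = 5.1930.
Apply Jensen: I(r) = log|p(0)| + Σ_k log(r/|z_k|), summed over zeros inside |z| < r.
  log(r/|z_k|) for z_k = 5: log(5.5/5) = 0.0953
  Outside zeros (6, 6) contribute nothing to the Jensen sum.
Sum over inside zeros: 0.0953.
I(r) = log|p(0)| + (inside sum) = 5.1930 + 0.0953 = 5.2883.
Note: since some zeros are outside |z| ≤ r, the simplified n·log(r) form does NOT apply — only the inside zeros contribute.

I(r) ≈ 5.2883.


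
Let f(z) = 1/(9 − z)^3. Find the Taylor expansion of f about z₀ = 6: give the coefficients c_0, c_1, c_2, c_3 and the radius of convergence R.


Let w = z − z₀, so z = z₀ + w.
Then 9 − z = 9 − (z₀ + w) = (9 − z₀) − w = 3 − w.
f(z) = 1/(3 − w)^3 = (1/(3)^3) · (1 − w/(3))^{−3}.
By the binomial series (1−u)^{−3} = Σ_{n≥0} C(n+2, 2) u^n for |u|<1, with u = w/(3):
  c_n = C(n+2, 2) / (3)^(n+3).
  c_0 = 1/(3)^3 = 1/27.
  c_1 = 3/(3)^4 = 1/27.
  c_2 = 6/(3)^5 = 2/81.
  c_3 = 10/(3)^6 = 10/729.
The series is valid for |w/d| < 1, i.e. |z − z₀| < |d|.
Radius of convergence: R = |9 − z₀| = |3| = 3 (distance from z₀ to the singularity z = 9).

c_0 = 1/27, c_1 = 1/27, c_2 = 2/81, c_3 = 10/729; R = 3.


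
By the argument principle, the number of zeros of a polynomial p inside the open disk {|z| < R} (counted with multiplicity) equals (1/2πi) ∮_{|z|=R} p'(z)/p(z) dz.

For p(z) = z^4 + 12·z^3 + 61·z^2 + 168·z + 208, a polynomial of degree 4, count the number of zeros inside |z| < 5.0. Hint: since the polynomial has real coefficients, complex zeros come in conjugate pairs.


The zeros of p are: -4, -4, (-2 + 3i), (-2 - 3i).
Their magnitudes are: 4, 4, 3.606, 3.606.
Zeros with |z| < R = 5.0: -4, -4, (-2 + 3i), (-2 - 3i).
Count = 4.
By the argument principle, (1/2πi) ∮_{|z|=R} p'(z)/p(z) dz equals exactly this count.

Number of zeros inside |z| < 5.0: 4.


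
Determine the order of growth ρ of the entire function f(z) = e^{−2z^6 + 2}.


|e^{−2z^6 + 2}| = e^{Re(-2·z^6) + 2} ≤ e^{2|z|^6 + 2} = e^{2r^6 + 2} on |z| = r, so ρ ≤ 6. Choosing z on |z|=r so that -2·z^6 is real positive (always possible by picking arg z appropriately) gives |f(z)| = e^{2r^6 + 2}, matching the bound. The additive constant 2 does not affect log log M(r) ~ 6·log r. Hence ρ = 6.
Therefore ρ = 6.

Order ρ = 6.


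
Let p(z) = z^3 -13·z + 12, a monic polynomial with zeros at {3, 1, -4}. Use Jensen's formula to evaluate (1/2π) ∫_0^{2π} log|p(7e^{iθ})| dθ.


Zeros: -4, 1, 3; r = 7.
Inside |z| < r: -4, 1, 3. Outside (|z| ≥ r): ∅.
p(0) = 12, so log|p(0)| = log(12) = 2.4849.
Apply Jensen: I(r) = log|p(0)| + Σ_k log(r/|z_k|), summed over zeros inside |z| < r.
  log(r/|z_k|) for z_k = 3: log(7/3) = 0.8473
  log(r/|z_k|) for z_k = 1: log(7/1) = 1.9459
  log(r/|z_k|) for z_k = -4: log(7/4) = 0.5596
Sum over inside zeros: 3.3528.
I(r) = log|p(0)| + (inside sum) = 2.4849 + 3.3528 = 5.8377.
Closed form (all zeros inside, monic): I(r) = n·log(r) = 3·log(7) = 5.8377. ✓

I(r) ≈ 5.8377.


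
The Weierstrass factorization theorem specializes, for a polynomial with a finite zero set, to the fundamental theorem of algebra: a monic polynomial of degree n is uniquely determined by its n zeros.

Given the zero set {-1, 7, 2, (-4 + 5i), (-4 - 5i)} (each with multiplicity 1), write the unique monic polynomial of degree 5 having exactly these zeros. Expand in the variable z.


The polynomial is p(z) = ∏_{α ∈ S} (z − α), where S = {-1, 7, 2, (-4 + 5i), (-4 - 5i)}.
Expanding the product yields: p(z) = z^5 -18·z^3 -274·z^2 + 317·z + 574.
Note conjugate pairs combine to real quadratics: (z − (-4+5i))(z − (-4−5i)) = z² + 8z + 41.
The resulting polynomial has degree 5 and real coefficients as required.

p(z) = z^5 -18·z^3 -274·z^2 + 317·z + 574.


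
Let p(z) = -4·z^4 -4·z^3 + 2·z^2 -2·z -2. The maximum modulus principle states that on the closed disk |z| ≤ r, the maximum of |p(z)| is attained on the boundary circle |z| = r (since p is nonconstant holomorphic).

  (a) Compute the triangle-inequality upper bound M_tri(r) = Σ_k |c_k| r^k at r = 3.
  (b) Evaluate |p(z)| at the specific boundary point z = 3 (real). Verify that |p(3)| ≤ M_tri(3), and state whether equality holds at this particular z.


Coefficients: c_0 = -2, c_1 = -2, c_2 = 2, c_3 = -4, c_4 = -4. Radius r = 3.
Part (a). Triangle bound: M_tri(r) = Σ_k |c_k| r^k
  = |-2|·3^0 + |-2|·3^1 + |2|·3^2 + |-4|·3^3 + |-4|·3^4
  = 2 + 6 + 18 + 108 + 324 = 458.
This bounds M(r) := max_{|z|=r} |p(z)| from above; equality holds iff all terms c_k z^k can be made to align in phase at a single z on |z|=r.
Part (b). At z = 3 (real, on the circle |z| = r):
  p(3) = (-2)·3^0 + (-2)·3^1 + (2)·3^2 + (-4)·3^3 + (-4)·3^4 = -422.
  |p(3)| = 422.
Check: |p(3)| = 422 ≤ 458 = M_tri(3). ✓ Equality does not hold at z = 3 (the coefficients have mixed signs, so the terms do not all align in phase there).

M_tri(3) = 458; |p(3)| = 422; equality at z=3: no.


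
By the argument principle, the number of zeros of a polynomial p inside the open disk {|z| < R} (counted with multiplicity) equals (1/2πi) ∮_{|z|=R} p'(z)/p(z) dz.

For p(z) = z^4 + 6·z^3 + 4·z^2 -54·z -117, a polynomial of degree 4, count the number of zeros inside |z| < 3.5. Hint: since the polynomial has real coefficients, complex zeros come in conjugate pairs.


The zeros of p are: 3, (-3 + 2i), (-3 - 2i), -3.
Their magnitudes are: 3, 3.606, 3.606, 3.
Zeros with |z| < R = 3.5: 3, -3.
Count = 2.
By the argument principle, (1/2πi) ∮_{|z|=R} p'(z)/p(z) dz equals exactly this count.

Number of zeros inside |z| < 3.5: 2.


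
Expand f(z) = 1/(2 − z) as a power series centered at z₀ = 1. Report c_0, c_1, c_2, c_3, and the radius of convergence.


Let w = z − z₀, so z = z₀ + w.
Then 2 − z = 2 − (z₀ + w) = (2 − z₀) − w = 1 − w.
f(z) = 1/(1 − w) = (1/(1)) · 1/(1 − w/(1)) = Σ_{n≥0} w^n / (1)^(n+1).
So c_n = 1/(1)^(n+1):
  c_0 = 1/(1)^1 = 1.
  c_1 = 1/(1)^2 = 1.
  c_2 = 1/(1)^3 = 1.
  c_3 = 1/(1)^4 = 1.
The series is valid for |w/d| < 1, i.e. |z − z₀| < |d|.
Radius of convergence: R = |2 − z₀| = |1| = 1 (distance from z₀ to the singularity z = 2).

c_0 = 1, c_1 = 1, c_2 = 1, c_3 = 1; R = 1.


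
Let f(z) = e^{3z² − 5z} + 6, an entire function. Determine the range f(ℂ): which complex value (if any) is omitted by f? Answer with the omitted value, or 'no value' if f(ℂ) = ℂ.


Little Picard bounds the complement of f(ℂ) to at most one point.
The exponent g(z) = 3z² − 5z is a nonconstant polynomial, hence surjective onto ℂ. So e^{g(z)} takes every value in {e^w : w ∈ ℂ} = ℂ ∖ {0}. Adding 6 shifts the range to ℂ ∖ {6}. f omits exactly 6.

Omitted value: 6.


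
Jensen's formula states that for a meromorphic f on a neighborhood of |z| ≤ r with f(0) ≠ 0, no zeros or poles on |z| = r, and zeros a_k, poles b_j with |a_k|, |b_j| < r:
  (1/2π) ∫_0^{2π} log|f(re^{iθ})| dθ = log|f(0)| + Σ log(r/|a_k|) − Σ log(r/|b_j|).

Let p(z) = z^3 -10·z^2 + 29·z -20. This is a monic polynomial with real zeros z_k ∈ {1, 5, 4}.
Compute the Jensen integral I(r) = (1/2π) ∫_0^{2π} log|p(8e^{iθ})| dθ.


Zeros: 1, 4, 5; r = 8.
Inside |z| < r: 1, 4, 5. Outside (|z| ≥ r): ∅.
p(0) = -20, so log|p(0)| = log(20) = 2.9957.
Apply Jensen: I(r) = log|p(0)| + Σ_k log(r/|z_k|), summed over zeros inside |z| < r.
  log(r/|z_k|) for z_k = 1: log(8/1) = 2.0794
  log(r/|z_k|) for z_k = 5: log(8/5) = 0.4700
  log(r/|z_k|) for z_k = 4: log(8/4) = 0.6931
Sum over inside zeros: 3.2426.
I(r) = log|p(0)| + (inside sum) = 2.9957 + 3.2426 = 6.2383.
Closed form (all zeros inside, monic): I(r) = n·log(r) = 3·log(8) = 6.2383. ✓

I(r) ≈ 6.2383.


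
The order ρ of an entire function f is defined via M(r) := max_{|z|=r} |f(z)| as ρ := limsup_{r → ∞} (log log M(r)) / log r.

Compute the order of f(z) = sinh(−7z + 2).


sinh(w) is a linear combination of e^{iw} and e^{−iw} (or e^w, e^{−w} in the hyperbolic case), so |sinh(w)| ≤ e^{|w|}. With w = −7z + 2, |w| ≤ 7|z| + 2 = 7r + 2 on |z| = r, giving M(r) ≤ e^{7r + 2}, so ρ ≤ 1. On a suitable ray (z = it for sin/cos; z = t for sinh/cosh, t real → ∞), |sinh(−7z + 2)| grows like e^{7|t|}/2, so ρ ≥ 1. Hence ρ = 1.
Therefore ρ = 1.

Order ρ = 1.


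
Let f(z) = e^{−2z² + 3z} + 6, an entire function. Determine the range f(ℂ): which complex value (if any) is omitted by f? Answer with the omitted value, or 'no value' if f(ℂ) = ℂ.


Little Picard bounds the complement of f(ℂ) to at most one point.
The exponent g(z) = −2z² + 3z is a nonconstant polynomial, hence surjective onto ℂ. So e^{g(z)} takes every value in {e^w : w ∈ ℂ} = ℂ ∖ {0}. Adding 6 shifts the range to ℂ ∖ {6}. f omits exactly 6.

Omitted value: 6.


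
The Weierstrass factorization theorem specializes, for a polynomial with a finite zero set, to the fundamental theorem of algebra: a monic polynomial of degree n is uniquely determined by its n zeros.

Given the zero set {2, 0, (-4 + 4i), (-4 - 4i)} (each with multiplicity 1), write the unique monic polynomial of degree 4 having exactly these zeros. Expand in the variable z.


The polynomial is p(z) = ∏_{α ∈ S} (z − α), where S = {2, 0, (-4 + 4i), (-4 - 4i)}.
Expanding the product yields: p(z) = z^4 + 6·z^3 + 16·z^2 -64·z.
Note conjugate pairs combine to real quadratics: (z − (-4+4i))(z − (-4−4i)) = z² + 8z + 32.
The resulting polynomial has degree 4 and real coefficients as required.

p(z) = z^4 + 6·z^3 + 16·z^2 -64·z.


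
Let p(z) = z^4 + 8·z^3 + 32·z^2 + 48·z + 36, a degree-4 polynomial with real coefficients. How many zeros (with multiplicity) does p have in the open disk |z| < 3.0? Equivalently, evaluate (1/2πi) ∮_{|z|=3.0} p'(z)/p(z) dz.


The zeros of p are: (-1 + 1i), (-1 - 1i), (-3 + 3i), (-3 - 3i).
Their magnitudes are: 1.414, 1.414, 4.243, 4.243.
Zeros with |z| < R = 3.0: (-1 + 1i), (-1 - 1i).
Count = 2.
By the argument principle, (1/2πi) ∮_{|z|=R} p'(z)/p(z) dz equals exactly this count.

Number of zeros inside |z| < 3.0: 2.


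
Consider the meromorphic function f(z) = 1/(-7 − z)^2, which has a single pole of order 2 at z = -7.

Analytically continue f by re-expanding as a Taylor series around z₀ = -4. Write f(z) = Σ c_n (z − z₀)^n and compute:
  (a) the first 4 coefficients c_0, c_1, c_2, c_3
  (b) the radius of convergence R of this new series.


Let w = z − z₀, so z = z₀ + w.
Then -7 − z = -7 − (z₀ + w) = (-7 − z₀) − w = -3 − w.
f(z) = 1/(-3 − w)^2 = (1/(-3)^2) · (1 − w/(-3))^{−2}.
By the binomial series (1−u)^{−2} = Σ_{n≥0} C(n+1, 1) u^n for |u|<1, with u = w/(-3):
  c_n = C(n+1, 1) / (-3)^(n+2).
  c_0 = 1/(-3)^2 = 1/9.
  c_1 = 2/(-3)^3 = -2/27.
  c_2 = 3/(-3)^4 = 1/27.
  c_3 = 4/(-3)^5 = -4/243.
The series is valid for |w/d| < 1, i.e. |z − z₀| < |d|.
Radius of convergence: R = |-7 − z₀| = |-3| = 3 (distance from z₀ to the singularity z = -7).

c_0 = 1/9, c_1 = -2/27, c_2 = 1/27, c_3 = -4/243; R = 3.


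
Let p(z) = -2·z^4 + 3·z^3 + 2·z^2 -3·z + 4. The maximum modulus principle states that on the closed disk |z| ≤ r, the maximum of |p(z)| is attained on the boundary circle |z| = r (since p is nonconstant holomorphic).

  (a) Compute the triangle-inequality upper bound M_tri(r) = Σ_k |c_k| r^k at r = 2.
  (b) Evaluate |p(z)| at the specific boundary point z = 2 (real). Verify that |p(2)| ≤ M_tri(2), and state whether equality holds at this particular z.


Coefficients: c_0 = 4, c_1 = -3, c_2 = 2, c_3 = 3, c_4 = -2. Radius r = 2.
Part (a). Triangle bound: M_tri(r) = Σ_k |c_k| r^k
  = |4|·2^0 + |-3|·2^1 + |2|·2^2 + |3|·2^3 + |-2|·2^4
  = 4 + 6 + 8 + 24 + 32 = 74.
This bounds M(r) := max_{|z|=r} |p(z)| from above; equality holds iff all terms c_k z^k can be made to align in phase at a single z on |z|=r.
Part (b). At z = 2 (real, on the circle |z| = r):
  p(2) = (4)·2^0 + (-3)·2^1 + (2)·2^2 + (3)·2^3 + (-2)·2^4 = -2.
  |p(2)| = 2.
Check: |p(2)| = 2 ≤ 74 = M_tri(2). ✓ Equality does not hold at z = 2 (the coefficients have mixed signs, so the terms do not all align in phase there).

M_tri(2) = 74; |p(2)| = 2; equality at z=2: no.


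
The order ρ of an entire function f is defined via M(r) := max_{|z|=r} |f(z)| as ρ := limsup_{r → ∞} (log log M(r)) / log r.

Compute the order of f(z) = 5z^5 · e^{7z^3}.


M(r) = max_{|z|=r} |5|·|z|^5·|e^{7z^3}| = 5·r^5 · e^{7r^3} (the factors attain their maxima compatibly on |z|=r). Then log M(r) = log 5 + 5·log r + 7r^3, dominated by the last term, so log log M(r) ~ 3·log r. The polynomial factor 5z^5 contributes only a log r term and does not affect the order. ρ = 3.
Therefore ρ = 3.

Order ρ = 3.


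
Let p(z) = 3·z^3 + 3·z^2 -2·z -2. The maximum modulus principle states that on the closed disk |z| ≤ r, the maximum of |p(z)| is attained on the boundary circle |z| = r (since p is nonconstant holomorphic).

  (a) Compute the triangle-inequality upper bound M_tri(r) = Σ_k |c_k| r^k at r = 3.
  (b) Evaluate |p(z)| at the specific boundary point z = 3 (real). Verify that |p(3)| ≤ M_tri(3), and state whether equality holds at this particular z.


Coefficients: c_0 = -2, c_1 = -2, c_2 = 3, c_3 = 3. Radius r = 3.
Part (a). Triangle bound: M_tri(r) = Σ_k |c_k| r^k
  = |-2|·3^0 + |-2|·3^1 + |3|·3^2 + |3|·3^3
  = 2 + 6 + 27 + 81 = 116.
This bounds M(r) := max_{|z|=r} |p(z)| from above; equality holds iff all terms c_k z^k can be made to align in phase at a single z on |z|=r.
Part (b). At z = 3 (real, on the circle |z| = r):
  p(3) = (-2)·3^0 + (-2)·3^1 + (3)·3^2 + (3)·3^3 = 100.
  |p(3)| = 100.
Check: |p(3)| = 100 ≤ 116 = M_tri(3). ✓ Equality does not hold at z = 3 (the coefficients have mixed signs, so the terms do not all align in phase there).

M_tri(3) = 116; |p(3)| = 100; equality at z=3: no.


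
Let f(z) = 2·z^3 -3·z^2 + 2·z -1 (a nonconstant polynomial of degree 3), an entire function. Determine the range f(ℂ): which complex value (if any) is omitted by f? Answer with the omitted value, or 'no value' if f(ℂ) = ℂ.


Little Picard bounds the complement of f(ℂ) to at most one point.
For every w ∈ ℂ, the equation p(z) − w = 0 is a nonconstant polynomial in z and hence has at least one root by the fundamental theorem of algebra. So p is surjective onto ℂ, omitting no value.

Omitted value: no value.


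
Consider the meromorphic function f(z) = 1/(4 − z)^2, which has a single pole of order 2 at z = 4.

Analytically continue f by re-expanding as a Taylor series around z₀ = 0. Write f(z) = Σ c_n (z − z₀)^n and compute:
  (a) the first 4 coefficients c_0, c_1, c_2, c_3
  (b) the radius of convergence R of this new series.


Let w = z − z₀, so z = z₀ + w.
Then 4 − z = 4 − (z₀ + w) = (4 − z₀) − w = 4 − w.
f(z) = 1/(4 − w)^2 = (1/(4)^2) · (1 − w/(4))^{−2}.
By the binomial series (1−u)^{−2} = Σ_{n≥0} C(n+1, 1) u^n for |u|<1, with u = w/(4):
  c_n = C(n+1, 1) / (4)^(n+2).
  c_0 = 1/(4)^2 = 1/16.
  c_1 = 2/(4)^3 = 1/32.
  c_2 = 3/(4)^4 = 3/256.
  c_3 = 4/(4)^5 = 1/256.
The series is valid for |w/d| < 1, i.e. |z − z₀| < |d|.
Radius of convergence: R = |4 − z₀| = |4| = 4 (distance from z₀ to the singularity z = 4).

c_0 = 1/16, c_1 = 1/32, c_2 = 3/256, c_3 = 1/256; R = 4.


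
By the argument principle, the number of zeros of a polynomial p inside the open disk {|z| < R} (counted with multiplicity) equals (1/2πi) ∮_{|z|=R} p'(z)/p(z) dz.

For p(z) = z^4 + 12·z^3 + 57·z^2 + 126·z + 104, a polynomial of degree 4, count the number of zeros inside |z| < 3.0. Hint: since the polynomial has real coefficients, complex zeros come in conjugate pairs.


The zeros of p are: -2, (-3 + 2i), (-3 - 2i), -4.
Their magnitudes are: 2, 3.606, 3.606, 4.
Zeros with |z| < R = 3.0: -2.
Count = 1.
By the argument principle, (1/2πi) ∮_{|z|=R} p'(z)/p(z) dz equals exactly this count.

Number of zeros inside |z| < 3.0: 1.


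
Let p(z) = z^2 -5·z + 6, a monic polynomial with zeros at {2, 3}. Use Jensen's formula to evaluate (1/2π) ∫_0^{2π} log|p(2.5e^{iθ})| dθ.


Zeros: 2, 3; r = 2.5.
Inside |z| < r: 2. Outside (|z| ≥ r): 3.
p(0) = 6, so log|p(0)| = log(6) = 1.7918.
Apply Jensen: I(r) = log|p(0)| + Σ_k log(r/|z_k|), summed over zeros inside |z| < r.
  log(r/|z_k|) for z_k = 2: log(2.5/2) = 0.2231
  Outside zeros (3) contribute nothing to the Jensen sum.
Sum over inside zeros: 0.2231.
I(r) = log|p(0)| + (inside sum) = 1.7918 + 0.2231 = 2.0149.
Note: since some zeros are outside |z| ≤ r, the simplified n·log(r) form does NOT apply — only the inside zeros contribute.

I(r) ≈ 2.0149.


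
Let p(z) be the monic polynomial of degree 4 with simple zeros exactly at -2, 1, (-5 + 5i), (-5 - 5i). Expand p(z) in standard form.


The polynomial is p(z) = ∏_{α ∈ S} (z − α), where S = {-2, 1, (-5 + 5i), (-5 - 5i)}.
Expanding the product yields: p(z) = z^4 + 11·z^3 + 58·z^2 + 30·z -100.
Note conjugate pairs combine to real quadratics: (z − (-5+5i))(z − (-5−5i)) = z² + 10z + 50.
The resulting polynomial has degree 4 and real coefficients as required.

p(z) = z^4 + 11·z^3 + 58·z^2 + 30·z -100.


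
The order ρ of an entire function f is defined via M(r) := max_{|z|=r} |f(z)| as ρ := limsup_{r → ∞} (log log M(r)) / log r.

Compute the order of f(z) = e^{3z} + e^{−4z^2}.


Each summand is entire of order 1 and 2 respectively (as in the single-exponential case). The order of a sum is at most the max of the orders, so ρ ≤ 2. For the lower bound: on |z|=r choose arg z so that -4z^2 is real positive; then |e^{-4z^2}| = e^{4r^2} while |e^{3z}| ≤ e^{3r^1} = o(e^{4r^2}). So |f| ≥ e^{4r^2}(1 − o(1)) and ρ ≥ 2. Hence ρ = max(1, 2) = 2.
Therefore ρ = 2.

Order ρ = 2.


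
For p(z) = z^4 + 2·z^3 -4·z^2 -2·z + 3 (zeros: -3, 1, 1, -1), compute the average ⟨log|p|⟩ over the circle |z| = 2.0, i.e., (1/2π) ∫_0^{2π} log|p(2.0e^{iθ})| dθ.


Zeros: -3, -1, 1, 1; r = 2.0.
Inside |z| < r: -1, 1, 1. Outside (|z| ≥ r): -3.
p(0) = 3, so log|p(0)| = log(3) = 1.0986.
Apply Jensen: I(r) = log|p(0)| + Σ_k log(r/|z_k|), summed over zeros inside |z| < r.
  log(r/|z_k|) for z_k = 1: log(2.0/1) = 0.6931
  log(r/|z_k|) for z_k = 1: log(2.0/1) = 0.6931
  log(r/|z_k|) for z_k = -1: log(2.0/1) = 0.6931
  Outside zeros (-3) contribute nothing to the Jensen sum.
Sum over inside zeros: 2.0794.
I(r) = log|p(0)| + (inside sum) = 1.0986 + 2.0794 = 3.1781.
Note: since some zeros are outside |z| ≤ r, the simplified n·log(r) form does NOT apply — only the inside zeros contribute.

I(r) ≈ 3.1781.


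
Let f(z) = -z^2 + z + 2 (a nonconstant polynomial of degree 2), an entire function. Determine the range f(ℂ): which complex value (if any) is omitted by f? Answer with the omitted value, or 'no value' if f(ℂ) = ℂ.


Little Picard bounds the complement of f(ℂ) to at most one point.
For every w ∈ ℂ, the equation p(z) − w = 0 is a nonconstant polynomial in z and hence has at least one root by the fundamental theorem of algebra. So p is surjective onto ℂ, omitting no value.

Omitted value: no value.


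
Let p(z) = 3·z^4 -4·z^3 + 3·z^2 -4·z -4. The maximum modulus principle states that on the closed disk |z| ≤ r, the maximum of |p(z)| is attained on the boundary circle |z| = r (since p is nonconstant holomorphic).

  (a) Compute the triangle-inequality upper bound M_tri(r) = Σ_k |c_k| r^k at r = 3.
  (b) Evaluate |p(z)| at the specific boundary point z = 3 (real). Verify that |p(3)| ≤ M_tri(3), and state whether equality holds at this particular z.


Coefficients: c_0 = -4, c_1 = -4, c_2 = 3, c_3 = -4, c_4 = 3. Radius r = 3.
Part (a). Triangle bound: M_tri(r) = Σ_k |c_k| r^k
  = |-4|·3^0 + |-4|·3^1 + |3|·3^2 + |-4|·3^3 + |3|·3^4
  = 4 + 12 + 27 + 108 + 243 = 394.
This bounds M(r) := max_{|z|=r} |p(z)| from above; equality holds iff all terms c_k z^k can be made to align in phase at a single z on |z|=r.
Part (b). At z = 3 (real, on the circle |z| = r):
  p(3) = (-4)·3^0 + (-4)·3^1 + (3)·3^2 + (-4)·3^3 + (3)·3^4 = 146.
  |p(3)| = 146.
Check: |p(3)| = 146 ≤ 394 = M_tri(3). ✓ Equality does not hold at z = 3 (the coefficients have mixed signs, so the terms do not all align in phase there).

M_tri(3) = 394; |p(3)| = 146; equality at z=3: no.


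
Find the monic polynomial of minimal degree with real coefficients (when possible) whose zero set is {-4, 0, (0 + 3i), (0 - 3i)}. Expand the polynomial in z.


The polynomial is p(z) = ∏_{α ∈ S} (z − α), where S = {-4, 0, (0 + 3i), (0 - 3i)}.
Expanding the product yields: p(z) = z^4 + 4·z^3 + 9·z^2 + 36·z.
Note conjugate pairs combine to real quadratics: (z − (0+3i))(z − (0−3i)) = z² + 9.
The resulting polynomial has degree 4 and real coefficients as required.

p(z) = z^4 + 4·z^3 + 9·z^2 + 36·z.


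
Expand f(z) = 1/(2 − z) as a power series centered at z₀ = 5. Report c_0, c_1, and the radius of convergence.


Let w = z − z₀, so z = z₀ + w.
Then 2 − z = 2 − (z₀ + w) = (2 − z₀) − w = -3 − w.
f(z) = 1/(-3 − w) = (1/(-3)) · 1/(1 − w/(-3)) = Σ_{n≥0} w^n / (-3)^(n+1).
So c_n = 1/(-3)^(n+1):
  c_0 = 1/(-3)^1 = -1/3.
  c_1 = 1/(-3)^2 = 1/9.
The series is valid for |w/d| < 1, i.e. |z − z₀| < |d|.
Radius of convergence: R = |2 − z₀| = |-3| = 3 (distance from z₀ to the singularity z = 2).

c_0 = -1/3, c_1 = 1/9; R = 3.


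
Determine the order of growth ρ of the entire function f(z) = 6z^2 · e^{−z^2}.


M(r) = max_{|z|=r} |6|·|z|^2·|e^{−z^2}| = 6·r^2 · e^{1r^2} (the factors attain their maxima compatibly on |z|=r). Then log M(r) = log 6 + 2·log r + 1r^2, dominated by the last term, so log log M(r) ~ 2·log r. The polynomial factor 6z^2 contributes only a log r term and does not affect the order. ρ = 2.
Therefore ρ = 2.

Order ρ = 2.
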